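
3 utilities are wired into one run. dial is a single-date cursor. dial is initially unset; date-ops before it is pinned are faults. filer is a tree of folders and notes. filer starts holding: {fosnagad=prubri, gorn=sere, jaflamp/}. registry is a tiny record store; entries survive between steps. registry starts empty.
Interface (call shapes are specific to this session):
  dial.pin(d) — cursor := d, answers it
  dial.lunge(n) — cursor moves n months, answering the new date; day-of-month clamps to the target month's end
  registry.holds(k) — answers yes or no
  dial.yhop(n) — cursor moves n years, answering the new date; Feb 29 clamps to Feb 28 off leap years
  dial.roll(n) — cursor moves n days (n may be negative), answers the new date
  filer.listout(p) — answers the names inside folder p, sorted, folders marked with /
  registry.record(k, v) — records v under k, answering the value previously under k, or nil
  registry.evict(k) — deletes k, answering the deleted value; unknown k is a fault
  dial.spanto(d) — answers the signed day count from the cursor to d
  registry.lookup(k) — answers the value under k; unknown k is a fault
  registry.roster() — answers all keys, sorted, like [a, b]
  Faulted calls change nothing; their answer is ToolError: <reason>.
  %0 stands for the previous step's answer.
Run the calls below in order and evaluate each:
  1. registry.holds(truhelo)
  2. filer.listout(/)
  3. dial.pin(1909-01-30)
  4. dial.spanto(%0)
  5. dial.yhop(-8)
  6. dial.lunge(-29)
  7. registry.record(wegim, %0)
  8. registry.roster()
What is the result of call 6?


CALL registry.holds[k='truhelo']
RET  no
CALL filer.listout[p='/']
RET  [fosnagad, gorn, jaflamp/]
CALL dial.pin[d='1909-01-30']
RET  1909-01-30
CALL dial.spanto[d='%0']
RET  0
CALL dial.yhop[n='-8']
RET  1901-01-30
CALL dial.lunge[n='-29']
RET  1898-08-30
CALL registry.record[k='wegim'; v='%0']
RET  nil
CALL registry.roster[]
RET  [wegim]

Answer: 1898-08-30


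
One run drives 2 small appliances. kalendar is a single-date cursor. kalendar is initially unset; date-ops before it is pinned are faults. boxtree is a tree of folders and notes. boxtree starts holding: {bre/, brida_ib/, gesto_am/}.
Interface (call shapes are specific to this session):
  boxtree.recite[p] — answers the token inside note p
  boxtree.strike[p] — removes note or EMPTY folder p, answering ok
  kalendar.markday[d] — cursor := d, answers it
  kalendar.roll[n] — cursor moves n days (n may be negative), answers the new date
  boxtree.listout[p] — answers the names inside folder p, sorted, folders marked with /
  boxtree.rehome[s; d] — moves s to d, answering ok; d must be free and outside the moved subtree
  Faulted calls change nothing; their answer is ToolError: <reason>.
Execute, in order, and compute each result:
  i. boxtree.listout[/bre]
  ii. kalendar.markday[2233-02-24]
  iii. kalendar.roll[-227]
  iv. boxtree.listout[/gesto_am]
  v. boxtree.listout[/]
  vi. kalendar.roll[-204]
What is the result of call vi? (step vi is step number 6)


~$ boxtree.listout /bre
  []
~$ kalendar.markday 2233-02-24
  2233-02-24
~$ kalendar.roll -227
  2232-07-12
~$ boxtree.listout /gesto_am
  []
~$ boxtree.listout /
  [bre/, brida_ib/, gesto_am/]
~$ kalendar.roll -204
  2231-12-21

Answer: 2231-12-21


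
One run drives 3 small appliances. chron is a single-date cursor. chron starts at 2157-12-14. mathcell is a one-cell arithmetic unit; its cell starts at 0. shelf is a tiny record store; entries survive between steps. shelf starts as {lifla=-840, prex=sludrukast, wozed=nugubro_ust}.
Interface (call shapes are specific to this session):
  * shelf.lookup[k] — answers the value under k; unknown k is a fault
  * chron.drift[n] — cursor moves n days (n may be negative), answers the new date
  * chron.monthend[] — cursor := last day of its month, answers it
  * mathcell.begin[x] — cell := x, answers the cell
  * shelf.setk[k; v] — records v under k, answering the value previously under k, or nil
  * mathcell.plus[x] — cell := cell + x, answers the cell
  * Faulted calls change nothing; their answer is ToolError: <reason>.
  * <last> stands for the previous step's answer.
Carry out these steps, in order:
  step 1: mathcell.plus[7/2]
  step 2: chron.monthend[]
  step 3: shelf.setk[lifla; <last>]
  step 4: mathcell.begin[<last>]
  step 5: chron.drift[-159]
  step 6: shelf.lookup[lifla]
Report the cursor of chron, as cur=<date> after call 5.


Answer: cur=2157-07-25

Derivation:
→ mathcell.plus(x→7/2)
← 7/2
→ chron.monthend()
← 2157-12-31
→ shelf.setk(k→lifla, v→<last>)
← -840
→ mathcell.begin(x→<last>)
← -840
→ chron.drift(n→-159)
← 2157-07-25
→ shelf.lookup(k→lifla)
← 2157-12-31


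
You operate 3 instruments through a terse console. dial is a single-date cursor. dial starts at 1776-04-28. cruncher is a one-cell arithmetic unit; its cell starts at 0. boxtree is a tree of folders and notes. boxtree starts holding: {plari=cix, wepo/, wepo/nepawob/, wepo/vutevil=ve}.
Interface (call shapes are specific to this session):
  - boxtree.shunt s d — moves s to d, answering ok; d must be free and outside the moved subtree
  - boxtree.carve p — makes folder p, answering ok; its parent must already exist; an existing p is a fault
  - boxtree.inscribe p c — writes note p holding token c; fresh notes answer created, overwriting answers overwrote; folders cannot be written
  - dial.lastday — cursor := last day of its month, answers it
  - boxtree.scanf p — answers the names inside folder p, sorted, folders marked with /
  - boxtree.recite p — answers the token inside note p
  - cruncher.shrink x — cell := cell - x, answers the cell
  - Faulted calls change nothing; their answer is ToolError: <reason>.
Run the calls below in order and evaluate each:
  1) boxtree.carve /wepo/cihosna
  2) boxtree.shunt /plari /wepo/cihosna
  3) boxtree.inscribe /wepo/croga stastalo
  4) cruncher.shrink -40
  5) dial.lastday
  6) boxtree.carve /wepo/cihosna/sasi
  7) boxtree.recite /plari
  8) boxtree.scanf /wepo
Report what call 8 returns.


==> carve(/wepo/cihosna)
<== ok
==> shunt(/plari, /wepo/cihosna)
<== ToolError: exists
==> inscribe(/wepo/croga, stastalo)
<== created
==> shrink(-40)
<== 40
==> lastday()
<== 1776-04-30
==> carve(/wepo/cihosna/sasi)
<== ok
==> recite(/plari)
<== cix
==> scanf(/wepo)
<== [cihosna/, croga, nepawob/, vutevil]

Answer: [cihosna/, croga, nepawob/, vutevil]


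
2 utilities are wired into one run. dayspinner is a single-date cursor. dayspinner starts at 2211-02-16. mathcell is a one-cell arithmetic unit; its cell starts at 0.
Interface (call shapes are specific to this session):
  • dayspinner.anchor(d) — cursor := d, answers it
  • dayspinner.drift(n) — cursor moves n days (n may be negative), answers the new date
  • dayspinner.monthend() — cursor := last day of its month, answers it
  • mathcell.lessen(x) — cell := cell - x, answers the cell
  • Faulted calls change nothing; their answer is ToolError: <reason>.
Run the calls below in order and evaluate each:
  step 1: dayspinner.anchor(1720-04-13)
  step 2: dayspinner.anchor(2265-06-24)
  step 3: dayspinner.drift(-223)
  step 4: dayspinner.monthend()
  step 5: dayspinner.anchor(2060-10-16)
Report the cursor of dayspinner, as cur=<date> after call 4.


% dayspinner.anchor(d='1720-04-13') => 1720-04-13
% dayspinner.anchor(d='2265-06-24') => 2265-06-24
% dayspinner.drift(n='-223') => 2264-11-13
% dayspinner.monthend() => 2264-11-30
% dayspinner.anchor(d='2060-10-16') => 2060-10-16

Answer: cur=2264-11-30


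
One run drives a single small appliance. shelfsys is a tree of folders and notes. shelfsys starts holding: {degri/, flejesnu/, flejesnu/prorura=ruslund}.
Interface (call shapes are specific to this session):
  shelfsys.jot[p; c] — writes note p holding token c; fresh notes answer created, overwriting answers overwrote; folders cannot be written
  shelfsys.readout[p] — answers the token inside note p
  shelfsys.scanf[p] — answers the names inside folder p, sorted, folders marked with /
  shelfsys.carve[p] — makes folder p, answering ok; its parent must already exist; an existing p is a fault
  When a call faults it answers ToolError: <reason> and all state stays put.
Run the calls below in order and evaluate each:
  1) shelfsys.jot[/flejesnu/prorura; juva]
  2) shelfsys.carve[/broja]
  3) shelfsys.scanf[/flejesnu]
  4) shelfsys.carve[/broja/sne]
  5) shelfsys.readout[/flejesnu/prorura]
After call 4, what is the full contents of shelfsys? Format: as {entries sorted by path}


Answer: {broja/, broja/sne/, degri/, flejesnu/, flejesnu/prorura=juva}

Derivation:
Invoking shelfsys.jot(p→/flejesnu/prorura, c→juva), — result: overwrote.
I call shelfsys.carve(p→/broja), and get ok.
Invoking shelfsys.scanf(p→/flejesnu): [prorura].
I call shelfsys.carve(p→/broja/sne): ok.
Then shelfsys.readout(p→/flejesnu/prorura), giving juva.


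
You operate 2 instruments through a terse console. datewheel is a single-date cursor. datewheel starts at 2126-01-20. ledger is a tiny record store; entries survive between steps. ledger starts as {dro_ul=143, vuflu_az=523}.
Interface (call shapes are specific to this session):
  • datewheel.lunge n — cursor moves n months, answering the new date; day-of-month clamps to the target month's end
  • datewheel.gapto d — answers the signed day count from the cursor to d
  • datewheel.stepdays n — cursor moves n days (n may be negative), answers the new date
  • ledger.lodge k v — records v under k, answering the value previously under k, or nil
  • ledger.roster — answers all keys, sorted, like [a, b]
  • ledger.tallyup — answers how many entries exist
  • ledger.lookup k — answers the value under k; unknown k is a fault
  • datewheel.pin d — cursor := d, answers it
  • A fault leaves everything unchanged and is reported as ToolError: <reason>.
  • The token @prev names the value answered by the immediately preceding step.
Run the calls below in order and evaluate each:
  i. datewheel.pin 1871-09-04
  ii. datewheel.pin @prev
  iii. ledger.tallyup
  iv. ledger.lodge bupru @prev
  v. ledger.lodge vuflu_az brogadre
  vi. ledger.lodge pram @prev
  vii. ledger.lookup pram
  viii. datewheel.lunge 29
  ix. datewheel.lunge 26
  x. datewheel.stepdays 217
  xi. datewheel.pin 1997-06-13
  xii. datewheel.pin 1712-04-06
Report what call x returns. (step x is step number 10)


Answer: 1876-11-07

Derivation:
Next I call datewheel.pin passing d: 1871-09-04, and get 1871-09-04.
I invoke datewheel.pin passing d: @prev, yielding 1871-09-04.
Then ledger.tallyup, yielding 2.
I run ledger.lodge passing k: bupru, v: @prev, and see nil.
Then ledger.lodge passing k: vuflu_az, v: brogadre, and observe 523.
I invoke ledger.lodge passing k: pram, v: @prev, and get nil.
I call ledger.lookup passing k: pram, yielding 523.
I try datewheel.lunge passing n: 29, which returns 1874-02-04.
Then datewheel.lunge passing n: 26, and observe 1876-04-04.
Next I call datewheel.stepdays passing n: 217, and get 1876-11-07.
Now I run datewheel.pin passing d: 1997-06-13, and observe 1997-06-13.
I use datewheel.pin passing d: 1712-04-06, and get 1712-04-06.


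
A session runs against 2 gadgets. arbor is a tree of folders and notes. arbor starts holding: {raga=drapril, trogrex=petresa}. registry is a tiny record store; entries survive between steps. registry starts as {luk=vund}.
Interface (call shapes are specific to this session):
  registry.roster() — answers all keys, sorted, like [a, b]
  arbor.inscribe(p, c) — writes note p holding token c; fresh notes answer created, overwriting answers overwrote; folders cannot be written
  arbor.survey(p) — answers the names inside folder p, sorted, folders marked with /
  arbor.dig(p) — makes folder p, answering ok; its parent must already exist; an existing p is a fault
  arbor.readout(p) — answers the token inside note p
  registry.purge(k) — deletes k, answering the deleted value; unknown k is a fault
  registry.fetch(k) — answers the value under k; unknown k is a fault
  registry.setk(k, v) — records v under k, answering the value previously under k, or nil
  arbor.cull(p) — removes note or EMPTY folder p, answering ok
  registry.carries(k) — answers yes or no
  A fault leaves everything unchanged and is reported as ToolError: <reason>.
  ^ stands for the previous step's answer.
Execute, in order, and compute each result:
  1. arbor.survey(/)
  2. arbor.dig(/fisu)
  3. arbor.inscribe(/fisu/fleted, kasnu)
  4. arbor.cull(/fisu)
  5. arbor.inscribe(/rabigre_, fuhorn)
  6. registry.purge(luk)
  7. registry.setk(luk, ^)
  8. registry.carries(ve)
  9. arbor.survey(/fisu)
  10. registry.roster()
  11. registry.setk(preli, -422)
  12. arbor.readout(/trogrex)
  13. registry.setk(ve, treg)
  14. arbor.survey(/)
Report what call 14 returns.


Answer: [fisu/, rabigre_, raga, trogrex]

Derivation:
% survey p→/
:: [raga, trogrex]
% dig p→/fisu
:: ok
% inscribe p→/fisu/fleted c→kasnu
:: created
% cull p→/fisu
:: ToolError: not empty
% inscribe p→/rabigre_ c→fuhorn
:: created
% purge k→luk
:: vund
% setk k→luk v→^
:: nil
% carries k→ve
:: no
% survey p→/fisu
:: [fleted]
% roster
:: [luk]
% setk k→preli v→-422
:: nil
% readout p→/trogrex
:: petresa
% setk k→ve v→treg
:: nil
% survey p→/
:: [fisu/, rabigre_, raga, trogrex]


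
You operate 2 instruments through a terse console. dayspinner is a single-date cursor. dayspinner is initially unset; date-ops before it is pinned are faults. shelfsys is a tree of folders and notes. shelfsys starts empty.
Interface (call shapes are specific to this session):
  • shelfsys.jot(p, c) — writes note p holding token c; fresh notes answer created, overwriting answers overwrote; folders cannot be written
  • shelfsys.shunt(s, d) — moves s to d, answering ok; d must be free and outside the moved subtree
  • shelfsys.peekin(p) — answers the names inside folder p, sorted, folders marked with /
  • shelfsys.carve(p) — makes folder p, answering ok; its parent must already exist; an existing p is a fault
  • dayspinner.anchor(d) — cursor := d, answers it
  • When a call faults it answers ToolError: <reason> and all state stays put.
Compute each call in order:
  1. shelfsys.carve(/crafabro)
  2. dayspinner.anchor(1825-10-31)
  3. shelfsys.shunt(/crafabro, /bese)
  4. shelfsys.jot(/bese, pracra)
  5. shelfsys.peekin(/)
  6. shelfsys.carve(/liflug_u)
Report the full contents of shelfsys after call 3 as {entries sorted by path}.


Answer: {bese/}

Derivation:
// 1. carve(p→/crafabro) => ok
// 2. anchor(d→1825-10-31) => 1825-10-31
// 3. shunt(s→/crafabro, d→/bese) => ok
// 4. jot(p→/bese, c→pracra) => ToolError: is a directory
// 5. peekin(p→/) => [bese/]
// 6. carve(p→/liflug_u) => ok


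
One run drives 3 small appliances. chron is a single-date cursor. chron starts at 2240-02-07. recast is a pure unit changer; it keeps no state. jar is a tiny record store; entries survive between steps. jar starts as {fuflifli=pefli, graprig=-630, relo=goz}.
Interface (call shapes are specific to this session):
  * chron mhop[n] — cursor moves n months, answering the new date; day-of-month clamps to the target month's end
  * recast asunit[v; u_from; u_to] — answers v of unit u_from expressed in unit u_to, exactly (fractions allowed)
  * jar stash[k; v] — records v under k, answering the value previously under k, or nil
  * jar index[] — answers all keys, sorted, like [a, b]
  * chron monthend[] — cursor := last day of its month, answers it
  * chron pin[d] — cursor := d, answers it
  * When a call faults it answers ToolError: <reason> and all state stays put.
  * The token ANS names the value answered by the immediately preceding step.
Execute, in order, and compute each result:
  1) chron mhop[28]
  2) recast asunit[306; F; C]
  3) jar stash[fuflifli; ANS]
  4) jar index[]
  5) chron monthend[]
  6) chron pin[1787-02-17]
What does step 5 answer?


Answer: 2242-06-30

Derivation:
% chron mhop(n='28') == 2242-06-07
% recast asunit(v='306', u_from='F', u_to='C') == 1370/9
% jar stash(k='fuflifli', v='ANS') == pefli
% jar index() == [fuflifli, graprig, relo]
% chron monthend() == 2242-06-30
% chron pin(d='1787-02-17') == 1787-02-17


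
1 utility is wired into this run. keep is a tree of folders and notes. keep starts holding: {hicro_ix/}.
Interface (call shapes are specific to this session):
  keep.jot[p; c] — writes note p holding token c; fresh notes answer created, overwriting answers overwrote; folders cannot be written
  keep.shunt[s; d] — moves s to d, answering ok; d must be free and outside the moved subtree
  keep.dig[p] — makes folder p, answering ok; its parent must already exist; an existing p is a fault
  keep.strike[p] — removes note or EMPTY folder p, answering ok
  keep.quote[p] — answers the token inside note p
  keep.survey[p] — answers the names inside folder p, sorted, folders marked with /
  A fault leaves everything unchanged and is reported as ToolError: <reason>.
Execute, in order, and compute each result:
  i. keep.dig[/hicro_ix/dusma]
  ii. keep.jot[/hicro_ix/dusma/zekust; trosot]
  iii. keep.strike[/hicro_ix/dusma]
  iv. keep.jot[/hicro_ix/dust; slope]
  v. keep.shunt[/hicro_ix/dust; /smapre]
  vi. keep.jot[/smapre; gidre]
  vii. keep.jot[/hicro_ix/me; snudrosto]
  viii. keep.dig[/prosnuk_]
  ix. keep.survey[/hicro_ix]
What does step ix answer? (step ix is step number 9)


==> keep.dig(/hicro_ix/dusma)
<== ok
==> keep.jot(/hicro_ix/dusma/zekust, trosot)
<== created
==> keep.strike(/hicro_ix/dusma)
<== ToolError: not empty
==> keep.jot(/hicro_ix/dust, slope)
<== created
==> keep.shunt(/hicro_ix/dust, /smapre)
<== ok
==> keep.jot(/smapre, gidre)
<== overwrote
==> keep.jot(/hicro_ix/me, snudrosto)
<== created
==> keep.dig(/prosnuk_)
<== ok
==> keep.survey(/hicro_ix)
<== [dusma/, me]

Answer: [dusma/, me]


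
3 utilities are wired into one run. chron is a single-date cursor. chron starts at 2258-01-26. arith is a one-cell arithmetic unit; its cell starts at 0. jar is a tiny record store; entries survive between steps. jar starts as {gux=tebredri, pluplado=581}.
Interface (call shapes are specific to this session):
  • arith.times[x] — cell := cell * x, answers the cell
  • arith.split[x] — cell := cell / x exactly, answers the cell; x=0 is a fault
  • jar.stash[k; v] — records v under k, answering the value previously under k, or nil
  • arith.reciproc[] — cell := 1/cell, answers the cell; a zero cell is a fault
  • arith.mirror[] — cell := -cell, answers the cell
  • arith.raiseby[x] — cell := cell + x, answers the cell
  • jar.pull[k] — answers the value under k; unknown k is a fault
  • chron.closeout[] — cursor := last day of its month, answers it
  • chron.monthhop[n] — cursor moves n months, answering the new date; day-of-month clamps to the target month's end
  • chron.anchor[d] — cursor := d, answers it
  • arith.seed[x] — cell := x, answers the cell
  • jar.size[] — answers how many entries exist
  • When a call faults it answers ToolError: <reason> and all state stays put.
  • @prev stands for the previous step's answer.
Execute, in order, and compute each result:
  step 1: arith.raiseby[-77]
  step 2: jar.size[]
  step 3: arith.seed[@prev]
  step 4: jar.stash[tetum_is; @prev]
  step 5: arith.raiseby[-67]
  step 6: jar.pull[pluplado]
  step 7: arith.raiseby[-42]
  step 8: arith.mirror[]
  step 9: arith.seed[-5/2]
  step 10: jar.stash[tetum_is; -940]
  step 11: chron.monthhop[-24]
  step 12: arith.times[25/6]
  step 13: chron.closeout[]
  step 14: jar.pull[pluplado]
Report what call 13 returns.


Do: arith.raiseby[-77]
See: -77
Do: jar.size[]
See: 2
Do: arith.seed[@prev]
See: 2
Do: jar.stash[tetum_is; @prev]
See: nil
Do: arith.raiseby[-67]
See: -65
Do: jar.pull[pluplado]
See: 581
Do: arith.raiseby[-42]
See: -107
Do: arith.mirror[]
See: 107
Do: arith.seed[-5/2]
See: -5/2
Do: jar.stash[tetum_is; -940]
See: 2
Do: chron.monthhop[-24]
See: 2256-01-26
Do: arith.times[25/6]
See: -125/12
Do: chron.closeout[]
See: 2256-01-31
Do: jar.pull[pluplado]
See: 581

Answer: 2256-01-31


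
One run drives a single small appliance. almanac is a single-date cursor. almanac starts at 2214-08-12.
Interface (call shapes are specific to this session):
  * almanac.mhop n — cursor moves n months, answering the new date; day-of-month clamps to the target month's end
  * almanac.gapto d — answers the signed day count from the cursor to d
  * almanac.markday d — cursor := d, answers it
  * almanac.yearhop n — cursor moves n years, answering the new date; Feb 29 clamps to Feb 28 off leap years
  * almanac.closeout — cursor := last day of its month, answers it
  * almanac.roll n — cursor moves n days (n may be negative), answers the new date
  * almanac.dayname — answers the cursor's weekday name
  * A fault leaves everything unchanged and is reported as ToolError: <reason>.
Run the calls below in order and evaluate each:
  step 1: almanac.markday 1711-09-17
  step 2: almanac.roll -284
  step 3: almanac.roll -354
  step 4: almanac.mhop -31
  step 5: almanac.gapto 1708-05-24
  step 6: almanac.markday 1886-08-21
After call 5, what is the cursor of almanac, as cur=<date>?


==> markday(d: 1711-09-17)
<== 1711-09-17
==> roll(n: -284)
<== 1710-12-07
==> roll(n: -354)
<== 1709-12-18
==> mhop(n: -31)
<== 1707-05-18
==> gapto(d: 1708-05-24)
<== 372
==> markday(d: 1886-08-21)
<== 1886-08-21

Answer: cur=1707-05-18


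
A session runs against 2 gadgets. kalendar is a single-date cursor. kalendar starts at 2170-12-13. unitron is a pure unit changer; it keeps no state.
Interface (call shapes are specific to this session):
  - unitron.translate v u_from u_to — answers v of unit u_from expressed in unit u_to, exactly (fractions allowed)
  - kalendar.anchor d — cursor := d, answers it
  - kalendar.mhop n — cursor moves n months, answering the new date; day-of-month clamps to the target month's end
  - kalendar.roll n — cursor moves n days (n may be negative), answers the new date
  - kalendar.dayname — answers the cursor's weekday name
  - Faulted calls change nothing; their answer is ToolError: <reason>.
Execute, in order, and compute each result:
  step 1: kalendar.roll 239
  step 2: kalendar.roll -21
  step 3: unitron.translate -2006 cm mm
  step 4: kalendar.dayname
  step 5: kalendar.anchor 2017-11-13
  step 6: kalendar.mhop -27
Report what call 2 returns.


Step: roll[n='239']
Result: 2171-08-09
Step: roll[n='-21']
Result: 2171-07-19
Step: translate[v='-2006'; u_from='cm'; u_to='mm']
Result: -20060
Step: dayname[]
Result: Friday
Step: anchor[d='2017-11-13']
Result: 2017-11-13
Step: mhop[n='-27']
Result: 2015-08-13

Answer: 2171-07-19


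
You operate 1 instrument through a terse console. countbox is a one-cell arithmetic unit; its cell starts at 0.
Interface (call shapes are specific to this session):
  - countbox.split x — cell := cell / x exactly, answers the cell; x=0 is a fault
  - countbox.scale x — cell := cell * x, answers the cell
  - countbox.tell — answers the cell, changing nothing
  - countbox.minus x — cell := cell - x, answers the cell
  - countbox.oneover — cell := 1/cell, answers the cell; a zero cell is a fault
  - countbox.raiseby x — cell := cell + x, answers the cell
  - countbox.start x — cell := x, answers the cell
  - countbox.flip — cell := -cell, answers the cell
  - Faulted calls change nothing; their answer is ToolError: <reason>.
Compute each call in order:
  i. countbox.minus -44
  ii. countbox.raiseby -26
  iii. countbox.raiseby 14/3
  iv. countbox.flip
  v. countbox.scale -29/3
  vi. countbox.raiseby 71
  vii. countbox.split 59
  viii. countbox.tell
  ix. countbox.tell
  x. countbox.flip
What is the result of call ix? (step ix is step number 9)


% 1. minus(-44) : 44
% 2. raiseby(-26) : 18
% 3. raiseby(14/3) : 68/3
% 4. flip() : -68/3
% 5. scale(-29/3) : 1972/9
% 6. raiseby(71) : 2611/9
% 7. split(59) : 2611/531
% 8. tell() : 2611/531
% 9. tell() : 2611/531
% 10. flip() : -2611/531

Answer: 2611/531


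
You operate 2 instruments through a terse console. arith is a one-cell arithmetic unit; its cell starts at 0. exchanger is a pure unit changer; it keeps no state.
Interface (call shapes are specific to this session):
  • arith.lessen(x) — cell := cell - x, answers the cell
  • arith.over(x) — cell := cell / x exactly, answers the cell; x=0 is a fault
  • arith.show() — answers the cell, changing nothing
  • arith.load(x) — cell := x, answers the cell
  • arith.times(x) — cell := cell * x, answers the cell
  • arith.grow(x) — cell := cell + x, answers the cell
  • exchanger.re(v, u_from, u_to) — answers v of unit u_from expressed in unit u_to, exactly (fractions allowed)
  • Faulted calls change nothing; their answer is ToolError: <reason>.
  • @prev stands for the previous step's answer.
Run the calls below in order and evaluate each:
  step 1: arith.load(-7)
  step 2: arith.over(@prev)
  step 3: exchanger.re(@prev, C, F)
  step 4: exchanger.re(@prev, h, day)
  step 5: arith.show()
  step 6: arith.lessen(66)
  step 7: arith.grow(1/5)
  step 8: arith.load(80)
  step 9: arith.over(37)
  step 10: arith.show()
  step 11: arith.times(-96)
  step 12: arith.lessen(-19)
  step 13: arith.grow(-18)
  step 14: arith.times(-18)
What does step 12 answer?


Answer: -6977/37

Derivation:
·→ arith.load(x=-7)
·← -7
·→ arith.over(x=@prev)
·← 1
·→ exchanger.re(v=@prev, u_from=C, u_to=F)
·← 169/5
·→ exchanger.re(v=@prev, u_from=h, u_to=day)
·← 169/120
·→ arith.show()
·← 1
·→ arith.lessen(x=66)
·← -65
·→ arith.grow(x=1/5)
·← -324/5
·→ arith.load(x=80)
·← 80
·→ arith.over(x=37)
·← 80/37
·→ arith.show()
·← 80/37
·→ arith.times(x=-96)
·← -7680/37
·→ arith.lessen(x=-19)
·← -6977/37
·→ arith.grow(x=-18)
·← -7643/37
·→ arith.times(x=-18)
·← 137574/37


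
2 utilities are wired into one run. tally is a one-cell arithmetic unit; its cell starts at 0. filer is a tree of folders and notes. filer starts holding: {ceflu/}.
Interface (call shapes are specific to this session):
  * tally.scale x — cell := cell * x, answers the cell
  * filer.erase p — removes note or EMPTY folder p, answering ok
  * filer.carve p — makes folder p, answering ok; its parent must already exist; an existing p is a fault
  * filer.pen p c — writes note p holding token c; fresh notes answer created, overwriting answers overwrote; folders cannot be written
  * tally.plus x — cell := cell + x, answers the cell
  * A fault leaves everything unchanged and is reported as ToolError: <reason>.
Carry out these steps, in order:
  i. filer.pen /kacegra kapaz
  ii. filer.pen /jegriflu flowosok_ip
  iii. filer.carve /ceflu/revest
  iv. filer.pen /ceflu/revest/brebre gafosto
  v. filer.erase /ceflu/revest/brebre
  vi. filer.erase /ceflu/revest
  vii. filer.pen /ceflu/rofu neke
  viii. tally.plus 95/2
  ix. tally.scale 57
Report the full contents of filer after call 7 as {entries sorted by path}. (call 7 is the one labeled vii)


·→ filer.pen(p: /kacegra, c: kapaz)
·← created
·→ filer.pen(p: /jegriflu, c: flowosok_ip)
·← created
·→ filer.carve(p: /ceflu/revest)
·← ok
·→ filer.pen(p: /ceflu/revest/brebre, c: gafosto)
·← created
·→ filer.erase(p: /ceflu/revest/brebre)
·← ok
·→ filer.erase(p: /ceflu/revest)
·← ok
·→ filer.pen(p: /ceflu/rofu, c: neke)
·← created
·→ tally.plus(x: 95/2)
·← 95/2
·→ tally.scale(x: 57)
·← 5415/2

Answer: {ceflu/, ceflu/rofu=neke, jegriflu=flowosok_ip, kacegra=kapaz}


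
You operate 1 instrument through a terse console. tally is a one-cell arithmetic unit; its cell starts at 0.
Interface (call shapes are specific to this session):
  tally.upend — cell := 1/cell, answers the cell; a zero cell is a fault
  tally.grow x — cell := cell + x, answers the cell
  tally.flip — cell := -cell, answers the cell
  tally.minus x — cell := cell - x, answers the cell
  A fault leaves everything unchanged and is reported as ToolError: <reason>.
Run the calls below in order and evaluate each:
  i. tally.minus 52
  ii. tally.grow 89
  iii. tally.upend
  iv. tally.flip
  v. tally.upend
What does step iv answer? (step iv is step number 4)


-- tally.minus(x='52') -> -52
-- tally.grow(x='89') -> 37
-- tally.upend() -> 1/37
-- tally.flip() -> -1/37
-- tally.upend() -> -37

Answer: -1/37


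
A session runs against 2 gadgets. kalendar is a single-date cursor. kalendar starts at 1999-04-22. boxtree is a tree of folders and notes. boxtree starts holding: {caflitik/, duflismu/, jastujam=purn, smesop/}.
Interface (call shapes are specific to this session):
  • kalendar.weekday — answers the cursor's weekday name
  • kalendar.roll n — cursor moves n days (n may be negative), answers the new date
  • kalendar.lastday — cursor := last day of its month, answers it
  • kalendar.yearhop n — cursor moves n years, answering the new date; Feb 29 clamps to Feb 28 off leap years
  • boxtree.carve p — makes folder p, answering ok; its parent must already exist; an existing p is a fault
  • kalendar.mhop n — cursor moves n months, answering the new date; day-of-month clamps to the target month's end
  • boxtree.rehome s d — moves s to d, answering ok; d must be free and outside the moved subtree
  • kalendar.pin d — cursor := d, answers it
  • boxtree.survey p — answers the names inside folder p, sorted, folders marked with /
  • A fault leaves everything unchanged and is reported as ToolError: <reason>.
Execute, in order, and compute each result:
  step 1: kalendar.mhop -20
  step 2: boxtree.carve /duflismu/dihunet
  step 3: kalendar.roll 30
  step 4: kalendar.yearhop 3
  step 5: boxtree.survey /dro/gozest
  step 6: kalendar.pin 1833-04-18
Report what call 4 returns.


Answer: 2000-09-21

Derivation:
% kalendar.mhop n=-20
:: 1997-08-22
% boxtree.carve p=/duflismu/dihunet
:: ok
% kalendar.roll n=30
:: 1997-09-21
% kalendar.yearhop n=3
:: 2000-09-21
% boxtree.survey p=/dro/gozest
:: ToolError: not found
% kalendar.pin d=1833-04-18
:: 1833-04-18


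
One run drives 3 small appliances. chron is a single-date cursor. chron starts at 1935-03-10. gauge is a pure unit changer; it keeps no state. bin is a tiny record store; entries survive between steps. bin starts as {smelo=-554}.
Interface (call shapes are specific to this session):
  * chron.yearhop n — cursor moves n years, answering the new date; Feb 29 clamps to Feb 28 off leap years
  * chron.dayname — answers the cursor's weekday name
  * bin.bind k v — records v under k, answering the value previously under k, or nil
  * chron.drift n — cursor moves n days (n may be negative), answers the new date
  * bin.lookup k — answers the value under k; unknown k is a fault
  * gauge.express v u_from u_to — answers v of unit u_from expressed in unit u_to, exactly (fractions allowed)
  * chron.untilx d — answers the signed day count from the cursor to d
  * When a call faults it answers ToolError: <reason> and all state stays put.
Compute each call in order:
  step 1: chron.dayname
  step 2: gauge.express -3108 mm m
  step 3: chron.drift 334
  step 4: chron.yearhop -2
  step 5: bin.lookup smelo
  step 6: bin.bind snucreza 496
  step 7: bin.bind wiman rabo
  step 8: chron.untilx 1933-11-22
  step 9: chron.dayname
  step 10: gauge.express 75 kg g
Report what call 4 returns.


;; 1. chron.dayname() -> Sunday
;; 2. gauge.express(v='-3108', u_from='mm', u_to='m') -> -777/250
;; 3. chron.drift(n='334') -> 1936-02-07
;; 4. chron.yearhop(n='-2') -> 1934-02-07
;; 5. bin.lookup(k='smelo') -> -554
;; 6. bin.bind(k='snucreza', v='496') -> nil
;; 7. bin.bind(k='wiman', v='rabo') -> nil
;; 8. chron.untilx(d='1933-11-22') -> -77
;; 9. chron.dayname() -> Wednesday
;; 10. gauge.express(v='75', u_from='kg', u_to='g') -> 75000

Answer: 1934-02-07


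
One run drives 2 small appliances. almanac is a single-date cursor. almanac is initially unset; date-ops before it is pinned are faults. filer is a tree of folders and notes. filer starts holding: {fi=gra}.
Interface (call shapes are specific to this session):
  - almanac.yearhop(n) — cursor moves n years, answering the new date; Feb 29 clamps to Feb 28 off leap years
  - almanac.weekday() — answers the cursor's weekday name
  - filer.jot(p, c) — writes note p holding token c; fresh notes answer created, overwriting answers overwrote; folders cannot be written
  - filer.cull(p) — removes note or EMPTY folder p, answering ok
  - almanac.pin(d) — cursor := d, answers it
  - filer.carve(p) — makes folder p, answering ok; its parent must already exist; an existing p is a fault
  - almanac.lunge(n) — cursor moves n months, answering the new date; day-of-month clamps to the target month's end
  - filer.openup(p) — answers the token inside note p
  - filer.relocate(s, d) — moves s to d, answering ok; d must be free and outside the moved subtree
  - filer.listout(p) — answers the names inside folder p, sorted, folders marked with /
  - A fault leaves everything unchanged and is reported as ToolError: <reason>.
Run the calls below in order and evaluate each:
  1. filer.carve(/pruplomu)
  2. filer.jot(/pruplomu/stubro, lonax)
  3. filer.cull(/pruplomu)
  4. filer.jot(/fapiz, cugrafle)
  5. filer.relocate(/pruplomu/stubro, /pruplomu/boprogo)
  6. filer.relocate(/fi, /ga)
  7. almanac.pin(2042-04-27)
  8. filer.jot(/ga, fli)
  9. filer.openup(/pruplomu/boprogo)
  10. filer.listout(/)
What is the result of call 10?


Answer: [fapiz, ga, pruplomu/]

Derivation:
Calling filer.carve using /pruplomu, yielding ok.
Now I run filer.jot using /pruplomu/stubro, lonax: created.
Using filer.cull using /pruplomu, and see ToolError: not empty.
Using filer.jot using /fapiz, cugrafle, and get created.
I use filer.relocate using /pruplomu/stubro, /pruplomu/boprogo, and get ok.
Invoking filer.relocate using /fi, /ga, which returns ok.
Now I run almanac.pin using 2042-04-27, and see 2042-04-27.
I call filer.jot using /ga, fli, giving overwrote.
I run filer.openup using /pruplomu/boprogo, which returns lonax.
Next I call filer.listout using /, and observe [fapiz, ga, pruplomu/].


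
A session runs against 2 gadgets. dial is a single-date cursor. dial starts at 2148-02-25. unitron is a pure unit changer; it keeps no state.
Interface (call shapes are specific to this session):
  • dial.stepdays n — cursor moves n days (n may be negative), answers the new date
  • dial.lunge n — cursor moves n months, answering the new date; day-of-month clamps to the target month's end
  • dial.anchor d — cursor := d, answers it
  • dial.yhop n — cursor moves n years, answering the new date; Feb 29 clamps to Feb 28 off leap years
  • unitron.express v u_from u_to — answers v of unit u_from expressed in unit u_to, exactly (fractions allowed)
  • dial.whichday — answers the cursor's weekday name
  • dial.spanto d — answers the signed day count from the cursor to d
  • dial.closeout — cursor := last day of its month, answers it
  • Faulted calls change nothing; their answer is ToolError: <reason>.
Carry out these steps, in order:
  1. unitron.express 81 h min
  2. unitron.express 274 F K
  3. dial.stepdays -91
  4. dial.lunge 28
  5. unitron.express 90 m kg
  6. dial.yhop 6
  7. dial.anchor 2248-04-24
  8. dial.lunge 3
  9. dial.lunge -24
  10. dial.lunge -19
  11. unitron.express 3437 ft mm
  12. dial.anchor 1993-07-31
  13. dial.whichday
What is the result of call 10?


Answer: 2244-12-24

Derivation:
Next I call express with v=81, u_from=h, u_to=min, and see 4860.
Using express with v=274, u_from=F, u_to=K, — result: 73367/180.
Using stepdays with n=-91, giving 2147-11-26.
Now I run lunge with n=28: 2150-03-26.
Using express with v=90, u_from=m, u_to=kg, giving ToolError: incompatible units.
I call yhop with n=6, → 2156-03-26.
Using anchor with d=2248-04-24: 2248-04-24.
I use lunge with n=3: 2248-07-24.
I run lunge with n=-24, yielding 2246-07-24.
Now I run lunge with n=-19, which returns 2244-12-24.
I run express with v=3437, u_from=ft, u_to=mm, and get 5237988/5.
Using anchor with d=1993-07-31, yielding 1993-07-31.
I call whichday(), and observe Saturday.


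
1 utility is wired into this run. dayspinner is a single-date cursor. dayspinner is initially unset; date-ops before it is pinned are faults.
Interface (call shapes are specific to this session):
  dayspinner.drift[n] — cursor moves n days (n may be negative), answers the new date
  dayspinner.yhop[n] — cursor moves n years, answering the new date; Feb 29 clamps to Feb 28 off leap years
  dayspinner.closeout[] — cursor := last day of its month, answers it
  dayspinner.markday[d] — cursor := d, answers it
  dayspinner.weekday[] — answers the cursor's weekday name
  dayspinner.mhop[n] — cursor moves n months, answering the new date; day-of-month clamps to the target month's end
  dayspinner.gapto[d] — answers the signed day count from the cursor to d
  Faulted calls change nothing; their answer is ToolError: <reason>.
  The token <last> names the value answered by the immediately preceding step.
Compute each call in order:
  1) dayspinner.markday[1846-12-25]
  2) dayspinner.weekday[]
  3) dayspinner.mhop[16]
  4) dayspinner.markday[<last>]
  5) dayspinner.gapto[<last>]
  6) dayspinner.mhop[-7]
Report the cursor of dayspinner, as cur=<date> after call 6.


Answer: cur=1847-09-25

Derivation:
-> markday(d='1846-12-25')
<- 1846-12-25
-> weekday()
<- Friday
-> mhop(n='16')
<- 1848-04-25
-> markday(d='<last>')
<- 1848-04-25
-> gapto(d='<last>')
<- 0
-> mhop(n='-7')
<- 1847-09-25


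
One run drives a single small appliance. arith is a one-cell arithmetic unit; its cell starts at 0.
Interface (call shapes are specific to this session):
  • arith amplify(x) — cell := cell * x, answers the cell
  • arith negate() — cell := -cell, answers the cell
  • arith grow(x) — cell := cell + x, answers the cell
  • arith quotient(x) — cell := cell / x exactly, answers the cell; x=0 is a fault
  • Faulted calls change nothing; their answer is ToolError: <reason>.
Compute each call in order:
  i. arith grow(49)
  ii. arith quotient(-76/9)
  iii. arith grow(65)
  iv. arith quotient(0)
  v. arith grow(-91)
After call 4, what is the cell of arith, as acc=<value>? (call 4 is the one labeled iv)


Do: arith grow[x='49']
See: 49
Do: arith quotient[x='-76/9']
See: -441/76
Do: arith grow[x='65']
See: 4499/76
Do: arith quotient[x='0']
See: ToolError: division by zero
Do: arith grow[x='-91']
See: -2417/76

Answer: acc=4499/76


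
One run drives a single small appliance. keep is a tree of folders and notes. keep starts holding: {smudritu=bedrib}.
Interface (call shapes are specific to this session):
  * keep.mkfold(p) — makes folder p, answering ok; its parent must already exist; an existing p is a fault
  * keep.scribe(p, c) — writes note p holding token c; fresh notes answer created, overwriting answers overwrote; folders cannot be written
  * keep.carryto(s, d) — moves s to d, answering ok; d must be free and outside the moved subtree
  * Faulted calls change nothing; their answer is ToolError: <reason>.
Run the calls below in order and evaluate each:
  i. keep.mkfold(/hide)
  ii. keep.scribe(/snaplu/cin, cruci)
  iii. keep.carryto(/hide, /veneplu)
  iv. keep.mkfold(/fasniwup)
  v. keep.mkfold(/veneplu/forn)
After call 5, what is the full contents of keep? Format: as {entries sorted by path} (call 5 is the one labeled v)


CALL keep.mkfold[p=/hide]
RET  ok
CALL keep.scribe[p=/snaplu/cin; c=cruci]
RET  ToolError: no parent
CALL keep.carryto[s=/hide; d=/veneplu]
RET  ok
CALL keep.mkfold[p=/fasniwup]
RET  ok
CALL keep.mkfold[p=/veneplu/forn]
RET  ok

Answer: {fasniwup/, smudritu=bedrib, veneplu/, veneplu/forn/}


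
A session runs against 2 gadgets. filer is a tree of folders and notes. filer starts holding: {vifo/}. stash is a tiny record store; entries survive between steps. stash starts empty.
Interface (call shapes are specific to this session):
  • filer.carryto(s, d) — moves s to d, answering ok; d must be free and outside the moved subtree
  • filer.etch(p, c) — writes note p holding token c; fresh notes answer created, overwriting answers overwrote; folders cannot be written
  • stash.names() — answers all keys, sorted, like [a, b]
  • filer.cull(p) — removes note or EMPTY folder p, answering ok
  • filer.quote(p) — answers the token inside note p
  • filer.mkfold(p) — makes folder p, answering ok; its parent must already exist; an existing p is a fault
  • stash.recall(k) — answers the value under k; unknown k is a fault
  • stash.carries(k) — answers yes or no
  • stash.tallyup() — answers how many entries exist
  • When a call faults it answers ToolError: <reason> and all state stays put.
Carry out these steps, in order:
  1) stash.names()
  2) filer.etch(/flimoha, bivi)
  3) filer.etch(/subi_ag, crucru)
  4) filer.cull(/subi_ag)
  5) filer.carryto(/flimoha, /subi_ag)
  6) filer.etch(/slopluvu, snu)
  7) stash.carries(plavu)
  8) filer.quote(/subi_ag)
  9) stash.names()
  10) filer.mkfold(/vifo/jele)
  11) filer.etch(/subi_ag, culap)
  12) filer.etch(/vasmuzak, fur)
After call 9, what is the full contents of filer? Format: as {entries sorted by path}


! names() -> []
! etch(p: /flimoha, c: bivi) -> created
! etch(p: /subi_ag, c: crucru) -> created
! cull(p: /subi_ag) -> ok
! carryto(s: /flimoha, d: /subi_ag) -> ok
! etch(p: /slopluvu, c: snu) -> created
! carries(k: plavu) -> no
! quote(p: /subi_ag) -> bivi
! names() -> []
! mkfold(p: /vifo/jele) -> ok
! etch(p: /subi_ag, c: culap) -> overwrote
! etch(p: /vasmuzak, c: fur) -> created

Answer: {slopluvu=snu, subi_ag=bivi, vifo/}
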